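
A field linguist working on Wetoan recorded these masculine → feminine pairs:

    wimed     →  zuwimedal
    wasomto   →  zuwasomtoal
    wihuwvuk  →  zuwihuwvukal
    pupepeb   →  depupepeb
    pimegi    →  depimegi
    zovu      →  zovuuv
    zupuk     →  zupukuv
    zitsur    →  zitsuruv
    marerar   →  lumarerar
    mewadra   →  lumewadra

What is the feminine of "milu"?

lumilu

wihuwvuk and zupuk both end in -k yet inflect differently (zuwihuwvukal, zupukuv), so the final letter is not what conditions the rule; the first letter is.
"milu" begins with m-. The stems beginning with m- (marerar → lumarerar, mewadra → lumewadra) add the prefix lu-.
The other patterns: stems beginning with w- add zu- … -al around the stem; stems beginning with p- add the prefix de-; stems beginning with z- add -uv.
So milu → lumilu.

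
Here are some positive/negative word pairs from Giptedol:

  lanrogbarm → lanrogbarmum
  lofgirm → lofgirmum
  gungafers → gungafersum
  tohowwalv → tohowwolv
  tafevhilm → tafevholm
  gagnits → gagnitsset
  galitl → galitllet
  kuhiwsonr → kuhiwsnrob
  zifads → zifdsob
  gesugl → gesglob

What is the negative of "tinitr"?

lanrogbarm and tafevhilm both end in -m yet inflect differently (lanrogbarmum, tafevholm), so the final letter is not what conditions the rule; the second-to-last letter is.
"tinitr" has second-to-last letter 't'. The stems whose second-to-last letter is 't' (gagnits → gagnitsset, galitl → galitllet) double the final consonant and add -et.
So tinitr → tinitrret.

tinitrret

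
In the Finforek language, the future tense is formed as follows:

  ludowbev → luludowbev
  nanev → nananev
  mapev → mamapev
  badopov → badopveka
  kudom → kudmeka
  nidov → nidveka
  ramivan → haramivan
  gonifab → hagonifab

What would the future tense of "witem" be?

ludowbev and badopov both end in -v yet inflect differently (luludowbev, badopveka), so the final letter is not what conditions the rule; the last vowel is.
"witem" has last vowel 'e'. The stems whose last vowel is 'e' (ludowbev → luludowbev, nanev → nananev, mapev → mamapev) repeat the first consonant+vowel as a prefix.
So witem → wiwitem.

wiwitem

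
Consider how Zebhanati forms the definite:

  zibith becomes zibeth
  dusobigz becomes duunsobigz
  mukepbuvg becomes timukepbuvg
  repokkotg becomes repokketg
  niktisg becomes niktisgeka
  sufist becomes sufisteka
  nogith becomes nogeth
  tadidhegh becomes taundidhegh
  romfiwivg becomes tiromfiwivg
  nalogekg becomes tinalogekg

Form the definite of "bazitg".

"bazitg" has second-to-last letter 't'. The stems whose second-to-last letter is 't' (zibith → zibeth, repokkotg → repokketg, nogith → nogeth) change the last vowel to 'e'.
So bazitg → bazetg.

bazetg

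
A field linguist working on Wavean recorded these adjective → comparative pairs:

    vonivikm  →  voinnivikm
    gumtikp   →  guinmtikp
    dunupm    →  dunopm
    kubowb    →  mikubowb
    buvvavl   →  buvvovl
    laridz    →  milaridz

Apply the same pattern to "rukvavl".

vonivikm and dunupm both end in -m yet inflect differently (voinnivikm, dunopm), so the final letter is not what conditions the rule; the second-to-last letter is.
"rukvavl" has second-to-last letter 'v'. The one such stem in the data (buvvavl → buvvovl) changes the last vowel to 'o' (as does dunupm), so the same rule applies.
The other patterns: stems whose second-to-last letter is 'd' or 'w' add the prefix mi-; stems whose second-to-last letter is 'k' insert -in- after the first vowel.
So rukvavl → rukvovl.

rukvovl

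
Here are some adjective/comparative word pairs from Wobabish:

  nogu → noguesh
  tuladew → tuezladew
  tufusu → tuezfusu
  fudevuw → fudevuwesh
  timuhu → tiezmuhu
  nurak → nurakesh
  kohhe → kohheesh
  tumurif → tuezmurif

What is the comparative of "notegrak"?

tuladew and fudevuw both end in -w yet inflect differently (tuezladew, fudevuwesh), so the final letter is not what conditions the rule; the first letter is.
"notegrak" begins with n-. The stems beginning with n- (nurak → nurakesh, nogu → noguesh) add -esh.
So notegrak → notegrakesh.

notegrakesh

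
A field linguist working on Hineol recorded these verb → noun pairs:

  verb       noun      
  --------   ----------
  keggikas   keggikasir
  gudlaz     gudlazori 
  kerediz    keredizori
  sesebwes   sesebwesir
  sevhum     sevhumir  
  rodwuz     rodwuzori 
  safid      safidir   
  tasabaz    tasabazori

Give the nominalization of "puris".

"puris" ends in -s. The stems ending in -s (sesebwes → sesebwesir, keggikas → keggikasir) add -ir.
So puris → purisir.

purisir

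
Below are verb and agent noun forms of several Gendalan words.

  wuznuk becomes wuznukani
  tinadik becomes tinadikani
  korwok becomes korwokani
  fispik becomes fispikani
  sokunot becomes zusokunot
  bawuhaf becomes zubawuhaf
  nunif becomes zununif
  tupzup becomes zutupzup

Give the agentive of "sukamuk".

korwok and sokunot both have last vowel 'o' yet inflect differently (korwokani, zusokunot), so the last vowel is not what conditions the rule; the final letter is.
"sukamuk" ends in -k. The stems ending in -k (wuznuk → wuznukani, tinadik → tinadikani, korwok → korwokani) add -ani.
The other pattern: stems ending in -f, -p or -t add the prefix zu-.
So sukamuk → sukamukani.

sukamukani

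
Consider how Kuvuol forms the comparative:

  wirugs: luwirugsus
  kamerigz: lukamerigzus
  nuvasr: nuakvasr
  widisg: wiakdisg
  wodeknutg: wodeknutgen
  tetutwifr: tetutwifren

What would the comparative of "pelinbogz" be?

lupelinbogzus

widisg and wodeknutg both end in -g yet inflect differently (wiakdisg, wodeknutgen), so the final letter is not what conditions the rule; the second-to-last letter is.
"pelinbogz" has second-to-last letter 'g'. The stems whose second-to-last letter is 'g' (wirugs → luwirugsus, kamerigz → lukamerigzus) add lu- … -us around the stem.
So pelinbogz → lupelinbogzus.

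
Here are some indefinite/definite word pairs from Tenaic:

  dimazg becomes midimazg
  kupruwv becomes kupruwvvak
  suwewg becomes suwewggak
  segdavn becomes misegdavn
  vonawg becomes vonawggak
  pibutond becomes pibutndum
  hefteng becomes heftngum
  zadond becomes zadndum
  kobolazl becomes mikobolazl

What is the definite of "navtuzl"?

minavtuzl

"navtuzl" has second-to-last letter 'z'. The stems whose second-to-last letter is 'z' (kobolazl → mikobolazl, dimazg → midimazg) add the prefix mi-.
So navtuzl → minavtuzl.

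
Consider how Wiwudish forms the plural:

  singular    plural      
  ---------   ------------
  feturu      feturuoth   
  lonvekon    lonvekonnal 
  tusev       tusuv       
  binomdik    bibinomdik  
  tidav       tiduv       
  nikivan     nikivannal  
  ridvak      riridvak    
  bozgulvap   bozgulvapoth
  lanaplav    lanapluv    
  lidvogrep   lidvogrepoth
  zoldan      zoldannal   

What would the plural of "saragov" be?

saraguv

"saragov" ends in -v. The stems ending in -v (tusev → tusuv, tidav → tiduv, lanaplav → lanapluv) change the last vowel to 'u'.
The other patterns: stems ending in -p or -u add -oth; stems ending in -k repeat the first consonant+vowel as a prefix; stems ending in -n double the final consonant and add -al.
So saragov → saraguv.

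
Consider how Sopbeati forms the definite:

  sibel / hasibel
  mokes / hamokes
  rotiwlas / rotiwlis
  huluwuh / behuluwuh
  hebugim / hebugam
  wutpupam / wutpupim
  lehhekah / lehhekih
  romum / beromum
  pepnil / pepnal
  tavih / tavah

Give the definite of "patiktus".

bepatiktus

mokes and rotiwlas both end in -s yet inflect differently (hamokes, rotiwlis), so the final letter is not what conditions the rule; the last vowel is.
"patiktus" has last vowel 'u'. The stems whose last vowel is 'u' (romum → beromum, huluwuh → behuluwuh) add the prefix be-.
So patiktus → bepatiktus.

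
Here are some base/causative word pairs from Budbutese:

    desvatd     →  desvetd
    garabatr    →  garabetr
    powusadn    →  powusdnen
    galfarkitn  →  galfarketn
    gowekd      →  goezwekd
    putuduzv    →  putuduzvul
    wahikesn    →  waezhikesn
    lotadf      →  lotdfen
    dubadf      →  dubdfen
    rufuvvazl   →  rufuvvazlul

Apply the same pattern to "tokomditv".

powusadn and galfarkitn both end in -n yet inflect differently (powusdnen, galfarketn), so the final letter is not what conditions the rule; the second-to-last letter is.
"tokomditv" has second-to-last letter 't'. The stems whose second-to-last letter is 't' (galfarkitn → galfarketn, garabatr → garabetr, desvatd → desvetd) change the last vowel to 'e'.
The other patterns: stems whose second-to-last letter is 'd' delete the last vowel and add -en; stems whose second-to-last letter is 'k' or 's' insert -ez- after the first vowel; stems whose second-to-last letter is 'z' add -ul.
So tokomditv → tokomdetv.

tokomdetv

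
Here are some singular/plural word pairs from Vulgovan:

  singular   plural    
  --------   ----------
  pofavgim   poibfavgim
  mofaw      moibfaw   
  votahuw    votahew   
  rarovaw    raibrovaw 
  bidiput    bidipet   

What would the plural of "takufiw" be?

votahuw and mofaw both end in -w yet inflect differently (votahew, moibfaw), so the final letter is not what conditions the rule; the last vowel is.
"takufiw" has last vowel 'i'. The one such stem in the data (pofavgim → poibfavgim) inserts -ib- after the first vowel (as do mofaw, rarovaw), so the same rule applies.
The other pattern: stems whose last vowel is 'u' change the last vowel to 'e'.
So takufiw → taibkufiw.

taibkufiw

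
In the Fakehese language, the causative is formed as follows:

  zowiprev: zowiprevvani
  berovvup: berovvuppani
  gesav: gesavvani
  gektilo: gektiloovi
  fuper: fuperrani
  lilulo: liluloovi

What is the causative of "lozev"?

lozevvani

"lozev" ends in a consonant. The stems ending in a consonant (fuper → fuperrani, gesav → gesavvani, zowiprev → zowiprevvani) double the final consonant and add -ani.
The other pattern: stems ending in a vowel add -ovi.
So lozev → lozevvani.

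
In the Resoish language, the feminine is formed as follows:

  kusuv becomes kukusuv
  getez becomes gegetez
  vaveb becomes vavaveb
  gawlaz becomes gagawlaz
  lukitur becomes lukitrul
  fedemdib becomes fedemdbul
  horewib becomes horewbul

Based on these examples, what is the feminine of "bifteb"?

bibifteb

vaveb and fedemdib both end in -b yet inflect differently (vavaveb, fedemdbul), so the final letter is not what conditions the rule; the number of vowels is.
"bifteb" has 2 vowels. The stems with 2 vowels (kusuv → kukusuv, getez → gegetez, vaveb → vavaveb) repeat the first consonant+vowel as a prefix.
So bifteb → bibifteb.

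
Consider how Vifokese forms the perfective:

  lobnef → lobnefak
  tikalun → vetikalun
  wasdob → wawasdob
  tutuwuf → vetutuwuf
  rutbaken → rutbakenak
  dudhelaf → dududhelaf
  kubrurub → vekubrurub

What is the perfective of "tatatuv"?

vetatatuv

lobnef and dudhelaf both end in -f yet inflect differently (lobnefak, dududhelaf), so the final letter is not what conditions the rule; the last vowel is.
"tatatuv" has last vowel 'u'. The stems whose last vowel is 'u' (kubrurub → vekubrurub, tikalun → vetikalun, tutuwuf → vetutuwuf) add the prefix ve-.
The other patterns: stems whose last vowel is 'e' add -ak; stems whose last vowel is 'a' or 'o' repeat the first consonant+vowel as a prefix.
So tatatuv → vetatatuv.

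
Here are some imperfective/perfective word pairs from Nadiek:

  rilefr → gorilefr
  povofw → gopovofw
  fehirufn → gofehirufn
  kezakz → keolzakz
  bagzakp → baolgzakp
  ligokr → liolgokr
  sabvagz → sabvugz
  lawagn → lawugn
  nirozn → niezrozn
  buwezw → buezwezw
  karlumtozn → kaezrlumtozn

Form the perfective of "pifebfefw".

rilefr and ligokr both end in -r yet inflect differently (gorilefr, liolgokr), so the final letter is not what conditions the rule; the second-to-last letter is.
"pifebfefw" has second-to-last letter 'f'. The stems whose second-to-last letter is 'f' (rilefr → gorilefr, povofw → gopovofw, fehirufn → gofehirufn) add the prefix go-.
So pifebfefw → gopifebfefw.

gopifebfefw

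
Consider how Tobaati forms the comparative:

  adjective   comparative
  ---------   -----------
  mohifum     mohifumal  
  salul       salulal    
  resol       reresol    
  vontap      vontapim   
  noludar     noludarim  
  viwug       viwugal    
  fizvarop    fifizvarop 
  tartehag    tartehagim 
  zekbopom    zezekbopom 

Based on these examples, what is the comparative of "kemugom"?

kekemugom

"kemugom" has last vowel 'o'. The stems whose last vowel is 'o' (fizvarop → fifizvarop, zekbopom → zezekbopom, resol → reresol) repeat the first consonant+vowel as a prefix.
The other patterns: stems whose last vowel is 'u' add -al; stems whose last vowel is 'a' add -im.
So kemugom → kekemugom.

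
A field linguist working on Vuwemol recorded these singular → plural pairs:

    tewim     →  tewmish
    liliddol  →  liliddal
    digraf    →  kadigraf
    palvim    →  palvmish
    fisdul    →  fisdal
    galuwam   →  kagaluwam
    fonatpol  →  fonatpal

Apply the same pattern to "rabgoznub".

galuwam and palvim both end in -m yet inflect differently (kagaluwam, palvmish), so the final letter is not what conditions the rule; the last vowel is.
"rabgoznub" has last vowel 'u'. The one such stem in the data (fisdul → fisdal) changes the last vowel to 'a' (as do liliddol, fonatpol), so the same rule applies.
So rabgoznub → rabgoznab.

rabgoznab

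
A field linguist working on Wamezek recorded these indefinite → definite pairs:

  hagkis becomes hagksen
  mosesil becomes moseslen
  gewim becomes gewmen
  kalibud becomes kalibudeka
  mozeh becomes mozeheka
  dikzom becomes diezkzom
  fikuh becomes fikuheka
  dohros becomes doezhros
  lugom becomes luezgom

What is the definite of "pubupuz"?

pubupuzeka

gewim and lugom both end in -m yet inflect differently (gewmen, luezgom), so the final letter is not what conditions the rule; the last vowel is.
"pubupuz" has last vowel 'u'. The stems whose last vowel is 'u' (kalibud → kalibudeka, fikuh → fikuheka) add -eka.
The other patterns: stems whose last vowel is 'i' delete the last vowel and add -en; stems whose last vowel is 'o' insert -ez- after the first vowel.
So pubupuz → pubupuzeka.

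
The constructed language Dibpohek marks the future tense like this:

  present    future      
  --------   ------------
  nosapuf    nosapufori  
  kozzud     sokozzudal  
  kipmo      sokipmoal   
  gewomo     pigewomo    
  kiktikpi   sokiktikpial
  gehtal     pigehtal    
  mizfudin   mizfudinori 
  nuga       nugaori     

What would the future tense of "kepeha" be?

gewomo and kipmo both end in -o yet inflect differently (pigewomo, sokipmoal), so the final letter is not what conditions the rule; the first letter is.
"kepeha" begins with k-. The stems beginning with k- (kozzud → sokozzudal, kipmo → sokipmoal, kiktikpi → sokiktikpial) add so- … -al around the stem.
The other patterns: stems beginning with m- or n- add -ori; stems beginning with g- add the prefix pi-.
So kepeha → sokepehaal.

sokepehaal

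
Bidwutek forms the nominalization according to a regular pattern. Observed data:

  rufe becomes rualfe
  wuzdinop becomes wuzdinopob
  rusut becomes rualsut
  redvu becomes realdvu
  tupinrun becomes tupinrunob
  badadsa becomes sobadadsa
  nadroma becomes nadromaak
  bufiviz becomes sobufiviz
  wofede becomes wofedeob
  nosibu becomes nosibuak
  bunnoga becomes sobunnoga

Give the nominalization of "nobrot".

nobrotak

"nobrot" begins with n-. The stems beginning with n- (nosibu → nosibuak, nadroma → nadromaak) add -ak.
So nobrot → nobrotak.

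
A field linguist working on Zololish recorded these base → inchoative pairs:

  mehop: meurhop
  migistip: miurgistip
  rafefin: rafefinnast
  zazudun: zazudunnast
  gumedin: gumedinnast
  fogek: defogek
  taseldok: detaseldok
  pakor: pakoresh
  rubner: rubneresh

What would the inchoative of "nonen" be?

nonennast

"nonen" ends in -n. The stems ending in -n (rafefin → rafefinnast, zazudun → zazudunnast, gumedin → gumedinnast) double the final consonant and add -ast.
So nonen → nonennast.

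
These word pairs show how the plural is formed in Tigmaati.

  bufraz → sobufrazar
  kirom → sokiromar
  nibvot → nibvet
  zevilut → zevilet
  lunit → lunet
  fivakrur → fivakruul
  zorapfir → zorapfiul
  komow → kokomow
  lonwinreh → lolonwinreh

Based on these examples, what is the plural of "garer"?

kirom and nibvot both have last vowel 'o' yet inflect differently (sokiromar, nibvet), so the last vowel is not what conditions the rule; the final letter is.
"garer" ends in -r. The stems ending in -r (fivakrur → fivakruul, zorapfir → zorapfiul) drop the final letter and add -ul.
The other patterns: stems ending in -m or -z add so- … -ar around the stem; stems ending in -t change the last vowel to 'e'; stems ending in -h or -w repeat the first consonant+vowel as a prefix.
So garer → gareul.

gareul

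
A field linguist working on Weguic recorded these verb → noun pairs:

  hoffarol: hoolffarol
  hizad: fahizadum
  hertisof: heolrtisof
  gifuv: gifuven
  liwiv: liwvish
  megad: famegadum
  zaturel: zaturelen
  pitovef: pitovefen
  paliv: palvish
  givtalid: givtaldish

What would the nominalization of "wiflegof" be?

hizad and givtalid both end in -d yet inflect differently (fahizadum, givtaldish), so the final letter is not what conditions the rule; the last vowel is.
"wiflegof" has last vowel 'o'. The stems whose last vowel is 'o' (hoffarol → hoolffarol, hertisof → heolrtisof) insert -ol- after the first vowel.
So wiflegof → wiolflegof.

wiolflegof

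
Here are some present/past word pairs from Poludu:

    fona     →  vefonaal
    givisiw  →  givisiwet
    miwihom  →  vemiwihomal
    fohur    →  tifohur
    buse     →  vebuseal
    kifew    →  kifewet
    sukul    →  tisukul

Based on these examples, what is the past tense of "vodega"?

kifew and buse both have last vowel 'e' yet inflect differently (kifewet, vebuseal), so the last vowel is not what conditions the rule; the final letter is.
"vodega" ends in -a. The one such stem in the data (fona → vefonaal) adds ve- … -al around the stem, so the same rule applies.
The other patterns: stems ending in -l or -r add the prefix ti-; stems ending in -w add -et.
So vodega → vevodegaal.

vevodegaal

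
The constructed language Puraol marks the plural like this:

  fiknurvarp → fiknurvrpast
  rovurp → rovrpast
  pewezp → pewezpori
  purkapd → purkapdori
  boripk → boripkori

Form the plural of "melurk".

melrkast

fiknurvarp and pewezp both end in -p yet inflect differently (fiknurvrpast, pewezpori), so the final letter is not what conditions the rule; the second-to-last letter is.
"melurk" has second-to-last letter 'r'. The stems whose second-to-last letter is 'r' (fiknurvarp → fiknurvrpast, rovurp → rovrpast) delete the last vowel and add -ast.
So melurk → melrkast.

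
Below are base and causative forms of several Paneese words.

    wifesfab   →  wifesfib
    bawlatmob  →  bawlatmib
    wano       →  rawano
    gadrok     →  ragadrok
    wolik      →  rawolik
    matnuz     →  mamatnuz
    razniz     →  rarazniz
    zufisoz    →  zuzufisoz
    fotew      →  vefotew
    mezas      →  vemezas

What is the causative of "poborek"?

rapoborek

"poborek" ends in -k. The stems ending in -k (gadrok → ragadrok, wolik → rawolik) add the prefix ra-.
The other patterns: stems ending in -b change the last vowel to 'i'; stems ending in -z repeat the first consonant+vowel as a prefix; stems ending in -s or -w add the prefix ve-.
So poborek → rapoborek.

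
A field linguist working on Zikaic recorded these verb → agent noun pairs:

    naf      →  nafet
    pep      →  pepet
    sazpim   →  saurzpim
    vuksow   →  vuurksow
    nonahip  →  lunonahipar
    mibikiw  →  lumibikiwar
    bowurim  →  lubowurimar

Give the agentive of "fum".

fumet

"fum" has 1 vowel. The stems with 1 vowel (naf → nafet, pep → pepet) add -et.
The other patterns: stems with 2 vowels insert -ur- after the first vowel; stems with 3 vowels add lu- … -ar around the stem.
So fum → fumet.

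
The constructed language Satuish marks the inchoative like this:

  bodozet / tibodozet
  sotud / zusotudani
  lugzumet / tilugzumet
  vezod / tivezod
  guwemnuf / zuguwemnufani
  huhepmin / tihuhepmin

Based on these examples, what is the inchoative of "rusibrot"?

"rusibrot" has last vowel 'o'. The one such stem in the data (vezod → tivezod) adds the prefix ti-, so the same rule applies.
The other pattern: stems whose last vowel is 'u' add zu- … -ani around the stem.
So rusibrot → tirusibrot.

tirusibrot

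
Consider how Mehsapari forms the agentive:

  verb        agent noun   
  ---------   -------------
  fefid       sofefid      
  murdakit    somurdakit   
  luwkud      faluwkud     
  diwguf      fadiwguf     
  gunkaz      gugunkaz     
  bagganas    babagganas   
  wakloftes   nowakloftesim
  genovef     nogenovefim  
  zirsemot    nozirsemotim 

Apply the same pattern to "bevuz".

fefid and luwkud both end in -d yet inflect differently (sofefid, faluwkud), so the final letter is not what conditions the rule; the last vowel is.
"bevuz" has last vowel 'u'. The stems whose last vowel is 'u' (luwkud → faluwkud, diwguf → fadiwguf) add the prefix fa-.
The other patterns: stems whose last vowel is 'i' add the prefix so-; stems whose last vowel is 'a' repeat the first consonant+vowel as a prefix; stems whose last vowel is 'e' or 'o' add no- … -im around the stem.
So bevuz → fabevuz.

fabevuz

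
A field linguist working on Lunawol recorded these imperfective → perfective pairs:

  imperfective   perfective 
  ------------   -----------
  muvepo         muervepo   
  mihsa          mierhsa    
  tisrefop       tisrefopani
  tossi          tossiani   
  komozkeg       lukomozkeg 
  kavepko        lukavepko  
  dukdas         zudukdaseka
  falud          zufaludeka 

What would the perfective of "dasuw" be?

muvepo and kavepko both end in -o yet inflect differently (muervepo, lukavepko), so the final letter is not what conditions the rule; the first letter is.
"dasuw" begins with d-. The one such stem in the data (dukdas → zudukdaseka) adds zu- … -eka around the stem, so the same rule applies.
The other patterns: stems beginning with m- insert -er- after the first vowel; stems beginning with t- add -ani; stems beginning with k- add the prefix lu-.
So dasuw → zudasuweka.

zudasuweka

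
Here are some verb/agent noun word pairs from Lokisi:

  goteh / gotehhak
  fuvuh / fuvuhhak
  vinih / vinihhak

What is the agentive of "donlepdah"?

donlepdahhak

Every pair shown (goteh → gotehhak, fuvuh → fuvuhhak, vinih → vinihhak) follows the same rule: double the final consonant and add -ak.
So donlepdah → donlepdahhak.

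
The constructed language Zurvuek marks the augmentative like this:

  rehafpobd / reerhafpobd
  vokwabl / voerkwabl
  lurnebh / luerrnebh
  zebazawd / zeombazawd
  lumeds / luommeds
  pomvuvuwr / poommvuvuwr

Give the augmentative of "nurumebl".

nuerrumebl

rehafpobd and zebazawd both end in -d yet inflect differently (reerhafpobd, zeombazawd), so the final letter is not what conditions the rule; the second-to-last letter is.
"nurumebl" has second-to-last letter 'b'. The stems whose second-to-last letter is 'b' (rehafpobd → reerhafpobd, vokwabl → voerkwabl, lurnebh → luerrnebh) insert -er- after the first vowel.
The other pattern: stems whose second-to-last letter is 'd' or 'w' insert -om- after the first vowel.
So nurumebl → nuerrumebl.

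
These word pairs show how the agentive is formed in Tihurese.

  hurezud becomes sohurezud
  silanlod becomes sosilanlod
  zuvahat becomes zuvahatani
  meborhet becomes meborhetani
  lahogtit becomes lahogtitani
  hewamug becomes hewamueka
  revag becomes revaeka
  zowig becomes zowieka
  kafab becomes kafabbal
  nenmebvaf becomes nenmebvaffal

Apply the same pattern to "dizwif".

dizwiffal

hurezud and hewamug both have last vowel 'u' yet inflect differently (sohurezud, hewamueka), so the last vowel is not what conditions the rule; the final letter is.
"dizwif" ends in -f. The one such stem in the data (nenmebvaf → nenmebvaffal) doubles the final consonant and adds -al (as does kafab), so the same rule applies.
The other patterns: stems ending in -d add the prefix so-; stems ending in -t add -ani; stems ending in -g drop the final letter and add -eka.
So dizwif → dizwiffal.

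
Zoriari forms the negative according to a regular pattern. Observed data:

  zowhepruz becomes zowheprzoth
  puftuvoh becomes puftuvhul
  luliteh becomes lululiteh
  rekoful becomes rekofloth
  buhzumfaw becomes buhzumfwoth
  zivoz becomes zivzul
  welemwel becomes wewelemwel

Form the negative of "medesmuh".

welemwel and rekoful both end in -l yet inflect differently (wewelemwel, rekofloth), so the final letter is not what conditions the rule; the last vowel is.
"medesmuh" has last vowel 'u'. The stems whose last vowel is 'u' (rekoful → rekofloth, zowhepruz → zowheprzoth) delete the last vowel and add -oth.
The other patterns: stems whose last vowel is 'e' repeat the first consonant+vowel as a prefix; stems whose last vowel is 'o' delete the last vowel and add -ul.
So medesmuh → medesmhoth.

medesmhoth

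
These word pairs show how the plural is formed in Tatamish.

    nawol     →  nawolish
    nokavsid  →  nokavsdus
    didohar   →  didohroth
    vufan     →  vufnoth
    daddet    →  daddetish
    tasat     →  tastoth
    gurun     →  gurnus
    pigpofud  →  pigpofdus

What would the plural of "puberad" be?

puberdoth

"puberad" has last vowel 'a'. The stems whose last vowel is 'a' (vufan → vufnoth, didohar → didohroth, tasat → tastoth) delete the last vowel and add -oth.
So puberad → puberdoth.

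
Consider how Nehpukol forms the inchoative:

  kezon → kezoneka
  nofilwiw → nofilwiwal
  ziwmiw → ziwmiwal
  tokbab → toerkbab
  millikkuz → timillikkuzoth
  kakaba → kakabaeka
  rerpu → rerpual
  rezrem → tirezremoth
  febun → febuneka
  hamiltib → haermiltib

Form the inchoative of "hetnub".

ziwmiw and hamiltib both have last vowel 'i' yet inflect differently (ziwmiwal, haermiltib), so the last vowel is not what conditions the rule; the final letter is.
"hetnub" ends in -b. The stems ending in -b (hamiltib → haermiltib, tokbab → toerkbab) insert -er- after the first vowel.
So hetnub → heertnub.

heertnub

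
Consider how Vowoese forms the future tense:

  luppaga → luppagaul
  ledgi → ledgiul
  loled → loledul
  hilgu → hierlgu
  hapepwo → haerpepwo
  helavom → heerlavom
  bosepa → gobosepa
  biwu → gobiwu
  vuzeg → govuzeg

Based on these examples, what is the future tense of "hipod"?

hierpod

luppaga and bosepa both end in -a yet inflect differently (luppagaul, gobosepa), so the final letter is not what conditions the rule; the first letter is.
"hipod" begins with h-. The stems beginning with h- (hilgu → hierlgu, hapepwo → haerpepwo, helavom → heerlavom) insert -er- after the first vowel.
The other patterns: stems beginning with l- add -ul; stems beginning with b- or v- add the prefix go-.
So hipod → hierpod.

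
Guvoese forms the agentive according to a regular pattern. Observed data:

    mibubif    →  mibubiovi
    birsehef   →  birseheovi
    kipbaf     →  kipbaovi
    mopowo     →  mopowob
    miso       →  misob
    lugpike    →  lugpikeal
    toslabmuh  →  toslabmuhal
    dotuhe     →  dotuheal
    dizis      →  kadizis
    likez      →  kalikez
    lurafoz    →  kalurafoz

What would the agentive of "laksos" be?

kalaksos

birsehef and lugpike both have last vowel 'e' yet inflect differently (birseheovi, lugpikeal), so the last vowel is not what conditions the rule; the final letter is.
"laksos" ends in -s. The one such stem in the data (dizis → kadizis) adds the prefix ka-, so the same rule applies.
So laksos → kalaksos.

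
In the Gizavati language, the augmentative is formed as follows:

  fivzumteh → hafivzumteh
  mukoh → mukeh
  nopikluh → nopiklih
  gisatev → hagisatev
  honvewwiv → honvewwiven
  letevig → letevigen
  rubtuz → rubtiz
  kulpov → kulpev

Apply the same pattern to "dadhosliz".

dadhoslizen

"dadhosliz" has last vowel 'i'. The stems whose last vowel is 'i' (letevig → letevigen, honvewwiv → honvewwiven) add -en.
The other patterns: stems whose last vowel is 'e' add the prefix ha-; stems whose last vowel is 'u' change the last vowel to 'i'; stems whose last vowel is 'o' change the last vowel to 'e'.
So dadhosliz → dadhoslizen.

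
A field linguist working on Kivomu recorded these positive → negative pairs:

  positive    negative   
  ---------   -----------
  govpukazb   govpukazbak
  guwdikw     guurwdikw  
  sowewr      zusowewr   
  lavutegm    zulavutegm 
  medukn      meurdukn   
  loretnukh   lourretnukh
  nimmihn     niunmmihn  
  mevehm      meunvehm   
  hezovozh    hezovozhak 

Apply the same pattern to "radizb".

radizbak

hezovozh and loretnukh both end in -h yet inflect differently (hezovozhak, lourretnukh), so the final letter is not what conditions the rule; the second-to-last letter is.
"radizb" has second-to-last letter 'z'. The stems whose second-to-last letter is 'z' (hezovozh → hezovozhak, govpukazb → govpukazbak) add -ak.
The other patterns: stems whose second-to-last letter is 'h' insert -un- after the first vowel; stems whose second-to-last letter is 'k' insert -ur- after the first vowel; stems whose second-to-last letter is 'g' or 'w' add the prefix zu-.
So radizb → radizbak.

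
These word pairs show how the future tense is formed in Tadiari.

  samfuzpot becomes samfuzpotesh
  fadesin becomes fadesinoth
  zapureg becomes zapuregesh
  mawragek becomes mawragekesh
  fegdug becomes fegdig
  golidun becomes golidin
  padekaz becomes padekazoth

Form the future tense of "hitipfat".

fegdug and zapureg both end in -g yet inflect differently (fegdig, zapuregesh), so the final letter is not what conditions the rule; the last vowel is.
"hitipfat" has last vowel 'a'. The one such stem in the data (padekaz → padekazoth) adds -oth, so the same rule applies.
The other patterns: stems whose last vowel is 'u' change the last vowel to 'i'; stems whose last vowel is 'e' or 'o' add -esh.
So hitipfat → hitipfatoth.

hitipfatoth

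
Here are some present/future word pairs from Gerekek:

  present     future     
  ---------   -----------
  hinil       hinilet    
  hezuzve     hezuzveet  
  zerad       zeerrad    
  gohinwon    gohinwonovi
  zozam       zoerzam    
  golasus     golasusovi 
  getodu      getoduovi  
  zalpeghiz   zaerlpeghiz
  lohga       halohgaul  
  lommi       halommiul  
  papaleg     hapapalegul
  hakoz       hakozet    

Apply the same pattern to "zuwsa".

zuerwsa

zalpeghiz and hakoz both end in -z yet inflect differently (zaerlpeghiz, hakozet), so the final letter is not what conditions the rule; the first letter is.
"zuwsa" begins with z-. The stems beginning with z- (zerad → zeerrad, zozam → zoerzam, zalpeghiz → zaerlpeghiz) insert -er- after the first vowel.
The other patterns: stems beginning with g- add -ovi; stems beginning with h- add -et; stems beginning with l- or p- add ha- … -ul around the stem.
So zuwsa → zuerwsa.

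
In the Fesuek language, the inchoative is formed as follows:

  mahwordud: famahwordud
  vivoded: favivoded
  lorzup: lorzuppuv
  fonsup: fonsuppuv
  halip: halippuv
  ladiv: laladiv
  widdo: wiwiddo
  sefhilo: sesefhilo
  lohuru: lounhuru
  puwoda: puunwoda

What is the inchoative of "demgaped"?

fademgaped

mahwordud and lorzup both have last vowel 'u' yet inflect differently (famahwordud, lorzuppuv), so the last vowel is not what conditions the rule; the final letter is.
"demgaped" ends in -d. The stems ending in -d (mahwordud → famahwordud, vivoded → favivoded) add the prefix fa-.
So demgaped → fademgaped.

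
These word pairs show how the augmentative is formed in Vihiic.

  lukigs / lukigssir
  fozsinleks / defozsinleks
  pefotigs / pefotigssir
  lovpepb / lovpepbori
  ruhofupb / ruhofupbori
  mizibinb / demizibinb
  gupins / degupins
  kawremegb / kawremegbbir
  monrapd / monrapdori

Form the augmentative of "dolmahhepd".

kawremegb and ruhofupb both end in -b yet inflect differently (kawremegbbir, ruhofupbori), so the final letter is not what conditions the rule; the second-to-last letter is.
"dolmahhepd" has second-to-last letter 'p'. The stems whose second-to-last letter is 'p' (monrapd → monrapdori, ruhofupb → ruhofupbori, lovpepb → lovpepbori) add -ori.
The other patterns: stems whose second-to-last letter is 'g' double the final consonant and add -ir; stems whose second-to-last letter is 'k' or 'n' add the prefix de-.
So dolmahhepd → dolmahhepdori.

dolmahhepdori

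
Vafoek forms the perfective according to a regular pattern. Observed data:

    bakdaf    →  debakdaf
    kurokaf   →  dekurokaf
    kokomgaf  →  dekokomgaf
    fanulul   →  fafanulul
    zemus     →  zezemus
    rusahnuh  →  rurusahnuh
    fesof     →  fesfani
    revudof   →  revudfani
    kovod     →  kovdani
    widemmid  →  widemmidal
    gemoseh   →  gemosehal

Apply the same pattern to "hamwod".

bakdaf and fesof both end in -f yet inflect differently (debakdaf, fesfani), so the final letter is not what conditions the rule; the last vowel is.
"hamwod" has last vowel 'o'. The stems whose last vowel is 'o' (fesof → fesfani, revudof → revudfani, kovod → kovdani) delete the last vowel and add -ani.
The other patterns: stems whose last vowel is 'a' add the prefix de-; stems whose last vowel is 'u' repeat the first consonant+vowel as a prefix; stems whose last vowel is 'e' or 'i' add -al.
So hamwod → hamwdani.

hamwdani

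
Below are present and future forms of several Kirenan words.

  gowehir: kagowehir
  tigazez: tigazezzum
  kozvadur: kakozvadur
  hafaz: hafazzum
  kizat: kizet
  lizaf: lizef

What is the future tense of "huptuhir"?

kahuptuhir

"huptuhir" ends in -r. The stems ending in -r (gowehir → kagowehir, kozvadur → kakozvadur) add the prefix ka-.
The other patterns: stems ending in -z double the final consonant and add -um; stems ending in -f or -t change the last vowel to 'e'.
So huptuhir → kahuptuhir.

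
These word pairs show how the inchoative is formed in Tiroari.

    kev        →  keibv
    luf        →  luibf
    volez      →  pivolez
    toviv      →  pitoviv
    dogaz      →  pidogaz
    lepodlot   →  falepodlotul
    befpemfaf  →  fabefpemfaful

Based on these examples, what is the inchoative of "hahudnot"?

"hahudnot" has 3 vowels. The stems with 3 vowels (lepodlot → falepodlotul, befpemfaf → fabefpemfaful) add fa- … -ul around the stem.
The other patterns: stems with 1 vowel insert -ib- after the first vowel; stems with 2 vowels add the prefix pi-.
So hahudnot → fahahudnotul.

fahahudnotul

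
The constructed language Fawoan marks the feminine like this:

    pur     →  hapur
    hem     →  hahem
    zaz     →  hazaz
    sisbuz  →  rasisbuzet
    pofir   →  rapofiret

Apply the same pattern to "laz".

sisbuz and zaz both end in -z yet inflect differently (rasisbuzet, hazaz), so the final letter is not what conditions the rule; the number of vowels is.
"laz" has 1 vowel. The stems with 1 vowel (hem → hahem, zaz → hazaz, pur → hapur) add the prefix ha-.
So laz → halaz.

halaz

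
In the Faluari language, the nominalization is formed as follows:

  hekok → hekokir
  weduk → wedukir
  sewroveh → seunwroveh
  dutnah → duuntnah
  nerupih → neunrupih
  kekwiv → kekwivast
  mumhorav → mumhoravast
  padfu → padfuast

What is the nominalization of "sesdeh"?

seunsdeh

nerupih and kekwiv both have last vowel 'i' yet inflect differently (neunrupih, kekwivast), so the last vowel is not what conditions the rule; the final letter is.
"sesdeh" ends in -h. The stems ending in -h (sewroveh → seunwroveh, dutnah → duuntnah, nerupih → neunrupih) insert -un- after the first vowel.
The other patterns: stems ending in -k add -ir; stems ending in -u or -v add -ast.
So sesdeh → seunsdeh.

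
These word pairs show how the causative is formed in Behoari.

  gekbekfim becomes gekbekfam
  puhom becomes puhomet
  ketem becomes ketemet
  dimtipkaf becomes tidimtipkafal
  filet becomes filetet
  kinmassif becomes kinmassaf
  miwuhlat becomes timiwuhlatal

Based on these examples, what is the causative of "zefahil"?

zefahal

"zefahil" has last vowel 'i'. The stems whose last vowel is 'i' (kinmassif → kinmassaf, gekbekfim → gekbekfam) change the last vowel to 'a'.
So zefahil → zefahal.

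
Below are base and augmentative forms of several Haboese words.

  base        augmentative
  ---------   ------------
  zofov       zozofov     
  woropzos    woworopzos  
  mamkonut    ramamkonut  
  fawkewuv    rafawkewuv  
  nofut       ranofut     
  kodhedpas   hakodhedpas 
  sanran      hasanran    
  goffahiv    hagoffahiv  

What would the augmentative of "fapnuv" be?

zofov and fawkewuv both end in -v yet inflect differently (zozofov, rafawkewuv), so the final letter is not what conditions the rule; the last vowel is.
"fapnuv" has last vowel 'u'. The stems whose last vowel is 'u' (mamkonut → ramamkonut, fawkewuv → rafawkewuv, nofut → ranofut) add the prefix ra-.
The other patterns: stems whose last vowel is 'o' repeat the first consonant+vowel as a prefix; stems whose last vowel is 'a' or 'i' add the prefix ha-.
So fapnuv → rafapnuv.

rafapnuv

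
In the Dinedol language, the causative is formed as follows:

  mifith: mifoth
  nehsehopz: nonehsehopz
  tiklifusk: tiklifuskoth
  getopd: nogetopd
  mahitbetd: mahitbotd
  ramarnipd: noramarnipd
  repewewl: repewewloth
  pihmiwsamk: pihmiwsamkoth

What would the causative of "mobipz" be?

getopd and mahitbetd both end in -d yet inflect differently (nogetopd, mahitbotd), so the final letter is not what conditions the rule; the second-to-last letter is.
"mobipz" has second-to-last letter 'p'. The stems whose second-to-last letter is 'p' (nehsehopz → nonehsehopz, getopd → nogetopd, ramarnipd → noramarnipd) add the prefix no-.
The other patterns: stems whose second-to-last letter is 't' change the last vowel to 'o'; stems whose second-to-last letter is 'm', 's' or 'w' add -oth.
So mobipz → nomobipz.

nomobipz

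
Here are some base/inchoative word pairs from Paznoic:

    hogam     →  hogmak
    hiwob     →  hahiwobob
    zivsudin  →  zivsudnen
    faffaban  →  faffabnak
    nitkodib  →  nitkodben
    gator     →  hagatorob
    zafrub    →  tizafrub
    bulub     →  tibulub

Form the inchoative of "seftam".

seftmak

faffaban and zivsudin both end in -n yet inflect differently (faffabnak, zivsudnen), so the final letter is not what conditions the rule; the last vowel is.
"seftam" has last vowel 'a'. The stems whose last vowel is 'a' (hogam → hogmak, faffaban → faffabnak) delete the last vowel and add -ak.
So seftam → seftmak.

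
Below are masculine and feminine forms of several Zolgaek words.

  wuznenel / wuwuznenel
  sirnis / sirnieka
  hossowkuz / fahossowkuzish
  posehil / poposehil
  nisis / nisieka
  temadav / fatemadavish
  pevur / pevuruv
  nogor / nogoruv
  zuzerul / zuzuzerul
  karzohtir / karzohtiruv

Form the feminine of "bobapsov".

fabobapsovish

karzohtir and sirnis both have last vowel 'i' yet inflect differently (karzohtiruv, sirnieka), so the last vowel is not what conditions the rule; the final letter is.
"bobapsov" ends in -v. The one such stem in the data (temadav → fatemadavish) adds fa- … -ish around the stem, so the same rule applies.
The other patterns: stems ending in -r add -uv; stems ending in -s drop the final letter and add -eka; stems ending in -l repeat the first consonant+vowel as a prefix.
So bobapsov → fabobapsovish.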